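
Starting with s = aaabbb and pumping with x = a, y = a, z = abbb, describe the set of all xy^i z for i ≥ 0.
{xy^i z : i ≥ 0} = {a^(2+i) b^3 : i ≥ 0} = {aabbb, aaabbb, aaaabbb, ...}

With x = a, y = a, z = abbb: Starting with aaabbb and pumping the second 'a', we get strings with 2+i a's followed by 3 b's for i = 0, 1, 2, ...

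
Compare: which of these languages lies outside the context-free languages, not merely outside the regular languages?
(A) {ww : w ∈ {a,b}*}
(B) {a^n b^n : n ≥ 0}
(A) {ww : w ∈ {a,b}*}

(A) {ww : w ∈ {a,b}*} requires the CFL pumping lemma.

- {a^n b^n : n ≥ 0} is context-free (but not regular)
  • Can be shown non-regular with the regular pumping lemma
  • After pumping, the number of a's and b's become unequal

- {ww : w ∈ {a,b}*} is NOT context-free
  • Requires the CFL pumping lemma to prove
  • Even a PDA cannot compare two arbitrary halves symbol by symbol; CFL pumping on a^p b^p a^p b^p fails

The CFL pumping lemma is "stronger" in that it can prove non-membership
in the larger class of context-free languages.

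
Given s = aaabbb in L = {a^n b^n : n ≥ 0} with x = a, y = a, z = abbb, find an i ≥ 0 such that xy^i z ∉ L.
i = 3

xy³z = a · aaa · abbb = aaaaabbb; aaaaabbb has 5 a's and 3 b's; 5 ≠ 3, so it is not in L.
(Other choices also work, e.g. i = 0, 2; only i = 1 is guaranteed to stay in L since xy¹z = s.)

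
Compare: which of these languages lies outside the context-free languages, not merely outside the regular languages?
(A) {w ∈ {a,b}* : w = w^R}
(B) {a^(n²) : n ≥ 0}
(B) {a^(n²) : n ≥ 0}

(B) {a^(n²) : n ≥ 0} requires the CFL pumping lemma.

- {w ∈ {a,b}* : w = w^R} is context-free (but not regular)
  • Can be shown non-regular with the regular pumping lemma
  • After pumping, the string is no longer symmetric

- {a^(n²) : n ≥ 0} is NOT context-free
  • Requires the CFL pumping lemma to prove
  • Gaps between squares grow unboundedly

The CFL pumping lemma is "stronger" in that it can prove non-membership
in the larger class of context-free languages.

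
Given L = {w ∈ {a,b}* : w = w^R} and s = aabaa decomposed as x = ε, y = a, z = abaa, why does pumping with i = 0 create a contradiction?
xy⁰z = abaa ∉ L

Pumping with i = 0 replaces y = a by y⁰ = ε:
- Original: s = xyz = aabaa; aabaa reversed is aabaa, the same string, so it is a palindrome and is in L
- Pumped: xy⁰z = ε · ε · abaa = abaa
- abaa reversed is aaba ≠ abaa, so it is not a palindrome and is not in L

The pumping lemma would require xy⁰z ∈ L, so this decomposition yields a contradiction.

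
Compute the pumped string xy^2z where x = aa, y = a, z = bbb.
aaaabbb

Given x = 'aa', y = 'a', z = 'bbb' and i = 2:

xy^2z = x + y·y·...·y (2 times) + z
       = 'aa' + 'a'^2 + 'bbb'
       = 'aa' + 'aa' + 'bbb'
       = 'aaaabbb'

The pumped string is 'aaaabbb' with length 7.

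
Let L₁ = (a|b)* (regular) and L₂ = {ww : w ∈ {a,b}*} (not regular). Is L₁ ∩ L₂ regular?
No — L₁ ∩ L₂ is not regular.

(a|b)* is all strings over {a,b}, so L₁ ∩ L₂ = {ww : w ∈ {a,b}*} = L₂ itself, which is not regular (pump s = a^p b a^p b).

Note that the bare facts "L₁ regular, L₂ non-regular" do not settle the question by themselves: the closure of regular languages under ∪, ∩, complement and difference applies only when BOTH operands are regular. With a non-regular operand the result can come out regular or non-regular depending on the specific languages, so one has to work out L₁ ∩ L₂ for this particular pair, as above.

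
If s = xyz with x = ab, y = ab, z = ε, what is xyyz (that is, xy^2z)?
ababab

Given x = 'ab', y = 'ab', z = '' and i = 2:

xy^2z = x + y·y·...·y (2 times) + z
       = 'ab' + 'ab'^2 + ''
       = 'ab' + 'abab' + ''
       = 'ababab'

The pumped string is 'ababab' with length 6.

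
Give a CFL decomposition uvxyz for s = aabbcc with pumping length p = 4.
u='a', v='a', x='bb', y='c', z='c'

For s = aabbcc with pumping length p = 4:

One valid decomposition:
- u = 'a'
- v = 'a'
- x = 'bb'
- y = 'c'
- z = 'c'

Verification:
- uvxyz = 'a' + 'a' + 'bb' + 'c' + 'c' = aabbcc ✓
- |vxy| = |'abbc'| = 4 ≤ 4 ✓
- |vy| = |'ac'| = 2 > 0 ✓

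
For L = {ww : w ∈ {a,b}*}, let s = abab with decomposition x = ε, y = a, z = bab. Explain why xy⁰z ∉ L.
xy⁰z = bab ∉ L

Pumping with i = 0 replaces y = a by y⁰ = ε:
- Original: s = xyz = abab; abab splits into halves ab · ab, which are equal, so it is in L (w = ab)
- Pumped: xy⁰z = ε · ε · bab = bab
- bab has odd length 3, so it cannot be written as ww and is not in L

The pumping lemma would require xy⁰z ∈ L, so this decomposition yields a contradiction.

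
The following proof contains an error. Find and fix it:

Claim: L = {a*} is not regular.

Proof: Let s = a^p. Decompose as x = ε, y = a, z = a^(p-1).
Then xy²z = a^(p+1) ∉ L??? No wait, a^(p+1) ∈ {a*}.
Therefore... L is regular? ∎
Error: The proof attempts to show a*  is not regular, but a* IS regular!

Correction: a* is a regular language (recognized by a simple DFA with one accepting state and self-loop on 'a'). The pumping lemma can only prove non-regularity, not regularity. For regular languages, pumping always works.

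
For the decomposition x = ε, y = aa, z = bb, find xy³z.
aaaaaabb

Given x = '', y = 'aa', z = 'bb' and i = 3:

xy^3z = x + y·y·...·y (3 times) + z
       = '' + 'aa'^3 + 'bb'
       = '' + 'aaaaaa' + 'bb'
       = 'aaaaaabb'

The pumped string is 'aaaaaabb' with length 8.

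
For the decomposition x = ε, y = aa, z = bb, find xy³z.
aaaaaabb

Given x = '', y = 'aa', z = 'bb' and i = 3:

xy^3z = x + y·y·...·y (3 times) + z
       = '' + 'aa'^3 + 'bb'
       = '' + 'aaaaaa' + 'bb'
       = 'aaaaaabb'

The pumped string is 'aaaaaabb' with length 8.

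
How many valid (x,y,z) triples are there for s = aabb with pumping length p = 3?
6

For s = 'aabb' with pumping length p = 3:

Constraints: |xy| ≤ 3, |y| > 0

Valid decompositions (|xy| ≤ p, |y| ≥ 1):
  • x='', y='a', z='abb'
  • x='a', y='a', z='bb'
  • x='', y='aa', z='bb'
  • x='aa', y='b', z='b'
  • x='a', y='ab', z='b'
  • x='', y='aab', z='b'

Total count: 6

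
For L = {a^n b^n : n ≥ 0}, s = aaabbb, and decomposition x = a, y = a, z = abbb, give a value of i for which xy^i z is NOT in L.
i = 0

xy⁰z = a · ε · abbb = aabbb; aabbb has 2 a's and 3 b's; 2 ≠ 3, so it is not in L.
(Other choices also work, e.g. i = 2, 3; only i = 1 is guaranteed to stay in L since xy¹z = s.)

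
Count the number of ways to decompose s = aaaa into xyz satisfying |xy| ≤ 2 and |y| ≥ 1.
3

For s = 'aaaa' with pumping length p = 2:

Constraints: |xy| ≤ 2, |y| > 0

Valid decompositions (|xy| ≤ p, |y| ≥ 1):
  • x='', y='a', z='aaa'
  • x='a', y='a', z='aa'
  • x='', y='aa', z='aa'

Total count: 3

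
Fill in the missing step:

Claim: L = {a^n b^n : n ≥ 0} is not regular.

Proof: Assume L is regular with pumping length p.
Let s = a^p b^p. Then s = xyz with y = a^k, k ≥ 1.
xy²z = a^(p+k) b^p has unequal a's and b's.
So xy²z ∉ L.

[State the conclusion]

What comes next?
This contradicts the pumping lemma for regular languages,
which guarantees xy^i z ∈ L for all i ≥ 0.

Since our assumption that L is regular leads to a contradiction,
we conclude that L = {a^n b^n : n ≥ 0} is NOT regular. ∎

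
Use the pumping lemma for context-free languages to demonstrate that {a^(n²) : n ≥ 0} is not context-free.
Assume for contradiction that L is context-free, and let p ≥ 1 be the pumping length given by the pumping lemma for CFLs.
Choose s = a^(p²). Then s ∈ L and |s| = p² ≥ p.
By the CFL pumping lemma, s = uvxyz for some u, v, x, y, z with |vxy| ≤ p, |vy| ≥ 1, and uv^i xy^i z ∈ L for every i ≥ 0.
All symbols are a's, so only lengths matter: let k = |vy|, with 1 ≤ k ≤ |vxy| ≤ p.

Take i = 2: |uv²xy²z| = p² + k, and p² < p² + k ≤ p² + p < (p + 1)².
So the length lies strictly between consecutive squares and is not a perfect square; uv²xy²z ∉ L.

This contradicts the CFL pumping lemma, which requires uv^i xy^i z ∈ L for all i ≥ 0.
Hence L = {a^(n²) : n ≥ 0} is not context-free. ∎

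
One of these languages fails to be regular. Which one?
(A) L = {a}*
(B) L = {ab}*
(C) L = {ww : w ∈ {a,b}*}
(C) {ww : w ∈ {a,b}*}

(C) L = {ww : w ∈ {a,b}*} is NOT regular.

The pumping lemma can be used to prove this:
After pumping, the two halves no longer match

The other languages are regular because they can be recognized by finite automata.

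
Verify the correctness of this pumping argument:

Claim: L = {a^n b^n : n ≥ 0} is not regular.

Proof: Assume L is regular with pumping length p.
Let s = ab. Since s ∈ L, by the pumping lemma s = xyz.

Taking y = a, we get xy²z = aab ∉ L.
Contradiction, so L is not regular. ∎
The proof is INCORRECT.

Error: The string s = ab may be shorter than p.
The pumping lemma only applies to strings with |s| ≥ p, and p is not under our control.
We must choose s in terms of p, e.g. s = a^p b^p, to ensure |s| ≥ p.
(The proof also fixes one particular y; a valid argument must handle every decomposition with |xy| ≤ p and |y| ≥ 1 — for s = a^p b^p this forces y = a^k, and then xy²z = a^(p+k) b^p ∉ L.)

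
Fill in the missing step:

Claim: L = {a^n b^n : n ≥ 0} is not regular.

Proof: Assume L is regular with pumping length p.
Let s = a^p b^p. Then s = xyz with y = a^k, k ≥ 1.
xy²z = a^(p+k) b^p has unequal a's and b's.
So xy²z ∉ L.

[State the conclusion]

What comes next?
This contradicts the pumping lemma for regular languages,
which guarantees xy^i z ∈ L for all i ≥ 0.

Since our assumption that L is regular leads to a contradiction,
we conclude that L = {a^n b^n : n ≥ 0} is NOT regular. ∎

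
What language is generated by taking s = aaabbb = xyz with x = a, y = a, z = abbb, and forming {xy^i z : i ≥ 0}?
{xy^i z : i ≥ 0} = {a^(2+i) b^3 : i ≥ 0} = {aabbb, aaabbb, aaaabbb, ...}

With x = a, y = a, z = abbb: Starting with aaabbb and pumping the second 'a', we get strings with 2+i a's followed by 3 b's for i = 0, 1, 2, ...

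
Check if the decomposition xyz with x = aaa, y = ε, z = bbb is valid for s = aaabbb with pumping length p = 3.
Violated: |y| > 0

The decomposition x = aaa, y = ε, z = bbb for s = aaabbb with p = 3
violates the constraint: |y| > 0

|y| = 0, but the pumping lemma requires |y| > 0 (y must be non-empty).

Pumping lemma constraints:
1. xyz = s (decomposition is valid)
2. |xy| ≤ p
3. |y| > 0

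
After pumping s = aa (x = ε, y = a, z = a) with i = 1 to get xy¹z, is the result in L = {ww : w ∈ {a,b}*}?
Yes

xy¹z = ε · a · a = aa.
aa splits into halves a · a, which are equal, so it is in L (w = a).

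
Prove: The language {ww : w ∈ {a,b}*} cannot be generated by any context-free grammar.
Assume for contradiction that L is context-free, and let p ≥ 1 be the pumping length given by the pumping lemma for CFLs.
Choose s = a^p b^p a^p b^p. Then s ∈ L (take w = a^p b^p) and |s| = 4p ≥ p.
By the CFL pumping lemma, s = uvxyz for some u, v, x, y, z with |vxy| ≤ p, |vy| ≥ 1, and uv^i xy^i z ∈ L for every i ≥ 0.

Write s as four blocks A₁ B₁ A₂ B₂ with A₁ = A₂ = a^p and B₁ = B₂ = b^p. Since |vxy| ≤ p, the window vxy lies inside at most two adjacent blocks. Take i = 0 and let t = uxz, so |t| = 4p − |vy| with 1 ≤ |vy| ≤ p. If |t| is odd, t ∉ L immediately, so assume |vy| is even (hence |vy| ≥ 2) and |t|/2 = 2p − |vy|/2, which satisfies p ≤ |t|/2 ≤ 2p − 1.

Case 1 (vxy inside A₁B₁): t = a^(p−j) b^(p−l) a^p b^p with j + l = |vy|. The second half of t has length < 2p, so it is a suffix of the trailing a^p b^p and ends in b; the first half is a^(p−j) b^(p−l) a^((j+l)/2), which ends in a because (j+l)/2 ≥ 1. The halves differ, so t ∉ L.

Case 2 (vxy inside B₁A₂, straddling the middle): t = a^p b^(p−j) a^(p−l) b^p with j + l = |vy|. If t = ww, then w is a prefix of t of length ≥ p, so w begins with a^p; and w is a suffix of t of length ≥ p, so w ends with b^p. That forces |w| ≥ 2p, contradicting |w| = |t|/2 ≤ 2p − 1. So t ∉ L.

Case 3 (vxy inside A₂B₂): t = a^p b^p a^(p−j) b^(p−l) with j + l = |vy|. The first half of t is a prefix of a^p b^p, so it begins with a; the second half is b^((j+l)/2) a^(p−j) b^(p−l), which begins with b. The halves differ, so t ∉ L.

In every case uv⁰xy⁰z = uxz ∉ L.

This contradicts the CFL pumping lemma, which requires uv^i xy^i z ∈ L for all i ≥ 0.
Hence L = {ww : w ∈ {a,b}*} is not context-free. ∎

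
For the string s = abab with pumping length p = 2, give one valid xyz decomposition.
x = 'a', y = 'b', z = 'ab'

For s = abab and p = 2, one valid decomposition is:
- x = 'a' (length 1)
- y = 'b' (length 1)
- z = 'ab' (length 2)

Verification:
- xyz = 'a' + 'b' + 'ab' = abab ✓
- |xy| = 2 ≤ 2 ✓
- |y| = 1 > 0 ✓

All pumping lemma constraints are satisfied.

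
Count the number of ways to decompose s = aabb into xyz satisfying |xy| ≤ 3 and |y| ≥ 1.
6

For s = 'aabb' with pumping length p = 3:

Constraints: |xy| ≤ 3, |y| > 0

Valid decompositions (|xy| ≤ p, |y| ≥ 1):
  • x='', y='a', z='abb'
  • x='a', y='a', z='bb'
  • x='', y='aa', z='bb'
  • x='aa', y='b', z='b'
  • x='a', y='ab', z='b'
  • x='', y='aab', z='b'

Total count: 6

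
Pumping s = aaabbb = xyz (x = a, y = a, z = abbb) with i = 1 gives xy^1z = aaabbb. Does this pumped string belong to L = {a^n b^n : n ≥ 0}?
Yes

xy¹z = a · a · abbb = aaabbb.
aaabbb = a^3 b^3 has equal counts (3 = 3), so it is in L.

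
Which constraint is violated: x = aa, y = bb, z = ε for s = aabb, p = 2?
Violated: |xy| ≤ p

The decomposition x = aa, y = bb, z = ε for s = aabb with p = 2
violates the constraint: |xy| ≤ p

|xy| = |aabb| = 4 > 2 = p. The decomposition puts too many characters in xy.

Pumping lemma constraints:
1. xyz = s (decomposition is valid)
2. |xy| ≤ p
3. |y| > 0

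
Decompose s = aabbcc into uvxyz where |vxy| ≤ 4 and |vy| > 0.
u='a', v='a', x='bb', y='c', z='c'

For s = aabbcc with pumping length p = 4:

One valid decomposition:
- u = 'a'
- v = 'a'
- x = 'bb'
- y = 'c'
- z = 'c'

Verification:
- uvxyz = 'a' + 'a' + 'bb' + 'c' + 'c' = aabbcc ✓
- |vxy| = |'abbc'| = 4 ≤ 4 ✓
- |vy| = |'ac'| = 2 > 0 ✓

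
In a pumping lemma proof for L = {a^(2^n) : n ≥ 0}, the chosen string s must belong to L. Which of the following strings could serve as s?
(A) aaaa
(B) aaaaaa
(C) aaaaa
(A) aaaa

The pumping lemma is applied to a string s that lies in L, so first check membership of each option:
- (A) aaaa has length 4 = 2^2, so it is in L ✓
- (B) aaaaaa has length 6, strictly between 2^2 = 4 and 2^3 = 8, so it is not in L ✗
- (C) aaaaa has length 5, strictly between 2^2 = 4 and 2^3 = 8, so it is not in L ✗

Only (A) aaaa is in L, so it is the only candidate that could play the role of s.
(In a complete proof one picks s in terms of the pumping length p so that |s| ≥ p is guaranteed; a fixed string like aaaa illustrates the shape of such an s.)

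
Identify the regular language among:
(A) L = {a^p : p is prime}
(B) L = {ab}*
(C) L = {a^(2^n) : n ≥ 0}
(B) {ab}*

(B) L = {ab}* is regular.

This can be recognized by a finite automaton (DFA/NFA).
Regular expressions like {ab}* define regular languages.

The other choices are not regular:
- {a^(2^n) : n ≥ 0}: After pumping, length is no longer a power of 2
- {a^p : p is prime}: After pumping, the length becomes composite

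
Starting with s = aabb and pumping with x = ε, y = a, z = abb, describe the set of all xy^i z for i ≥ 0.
{xy^i z : i ≥ 0} = {a^(i+1) b^2 : i ≥ 0} = {abb, aabb, aaabb, ...}

With x = ε, y = a, z = abb: Starting with aabb and pumping the first 'a' (z = abb keeps the second 'a'), we get strings with i+1 a's followed by 2 b's for i = 0, 1, 2, ...; note bb is not produced because z always contributes one a.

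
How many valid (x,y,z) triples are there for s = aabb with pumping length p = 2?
3

For s = 'aabb' with pumping length p = 2:

Constraints: |xy| ≤ 2, |y| > 0

Valid decompositions (|xy| ≤ p, |y| ≥ 1):
  • x='', y='a', z='abb'
  • x='a', y='a', z='bb'
  • x='', y='aa', z='bb'

Total count: 3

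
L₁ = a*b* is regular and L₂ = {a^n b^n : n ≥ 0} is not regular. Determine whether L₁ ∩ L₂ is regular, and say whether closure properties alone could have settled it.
No — L₁ ∩ L₂ is not regular.

Every string a^n b^n already lies in a*b*, so L₁ ∩ L₂ = {a^n b^n : n ≥ 0} = L₂ itself, which is the standard non-regular language (pump s = a^p b^p).

Note that the bare facts "L₁ regular, L₂ non-regular" do not settle the question by themselves: the closure of regular languages under ∪, ∩, complement and difference applies only when BOTH operands are regular. With a non-regular operand the result can come out regular or non-regular depending on the specific languages, so one has to work out L₁ ∩ L₂ for this particular pair, as above.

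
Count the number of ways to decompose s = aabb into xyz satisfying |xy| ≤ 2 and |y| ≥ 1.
3

For s = 'aabb' with pumping length p = 2:

Constraints: |xy| ≤ 2, |y| > 0

Valid decompositions (|xy| ≤ p, |y| ≥ 1):
  • x='', y='a', z='abb'
  • x='a', y='a', z='bb'
  • x='', y='aa', z='bb'

Total count: 3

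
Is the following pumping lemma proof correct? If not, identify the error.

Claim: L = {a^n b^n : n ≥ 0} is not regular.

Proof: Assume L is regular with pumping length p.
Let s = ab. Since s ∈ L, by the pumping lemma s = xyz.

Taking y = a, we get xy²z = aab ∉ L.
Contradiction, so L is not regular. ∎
The proof is INCORRECT.

Error: The string s = ab may be shorter than p.
The pumping lemma only applies to strings with |s| ≥ p, and p is not under our control.
We must choose s in terms of p, e.g. s = a^p b^p, to ensure |s| ≥ p.
(The proof also fixes one particular y; a valid argument must handle every decomposition with |xy| ≤ p and |y| ≥ 1 — for s = a^p b^p this forces y = a^k, and then xy²z = a^(p+k) b^p ∉ L.)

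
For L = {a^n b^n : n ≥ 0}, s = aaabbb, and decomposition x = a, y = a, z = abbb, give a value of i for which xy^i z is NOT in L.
i = 3

xy³z = a · aaa · abbb = aaaaabbb; aaaaabbb has 5 a's and 3 b's; 5 ≠ 3, so it is not in L.
(Other choices also work, e.g. i = 0, 2; only i = 1 is guaranteed to stay in L since xy¹z = s.)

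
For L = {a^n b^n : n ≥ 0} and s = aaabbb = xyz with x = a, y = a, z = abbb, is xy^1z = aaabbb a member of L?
Yes

xy¹z = a · a · abbb = aaabbb.
aaabbb = a^3 b^3 has equal counts (3 = 3), so it is in L.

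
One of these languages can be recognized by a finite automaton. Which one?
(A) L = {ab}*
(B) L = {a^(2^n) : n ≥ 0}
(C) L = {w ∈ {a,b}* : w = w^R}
(A) {ab}*

(A) L = {ab}* is regular.

This can be recognized by a finite automaton (DFA/NFA).
Regular expressions like {ab}* define regular languages.

The other choices are not regular:
- {w ∈ {a,b}* : w = w^R}: After pumping, the string is no longer symmetric
- {a^(2^n) : n ≥ 0}: After pumping, length is no longer a power of 2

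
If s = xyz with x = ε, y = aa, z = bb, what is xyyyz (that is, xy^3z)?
aaaaaabb

Given x = '', y = 'aa', z = 'bb' and i = 3:

xy^3z = x + y·y·...·y (3 times) + z
       = '' + 'aa'^3 + 'bb'
       = '' + 'aaaaaa' + 'bb'
       = 'aaaaaabb'

The pumped string is 'aaaaaabb' with length 8.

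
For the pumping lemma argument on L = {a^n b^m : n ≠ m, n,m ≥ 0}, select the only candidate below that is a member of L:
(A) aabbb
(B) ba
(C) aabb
(A) aabbb

The pumping lemma is applied to a string s that lies in L, so first check membership of each option:
- (A) aabbb = a^2 b^3 with 2 ≠ 3, so it is in L ✓
- (B) ba has an a after a b, so it is not of the form a^n b^m and is not in L ✗
- (C) aabb = a^2 b^2 has n = m = 2, so it is not in L ✗

Only (A) aabbb is in L, so it is the only candidate that could play the role of s.
(In a complete proof one picks s in terms of the pumping length p so that |s| ≥ p is guaranteed; a fixed string like aabbb illustrates the shape of such an s.)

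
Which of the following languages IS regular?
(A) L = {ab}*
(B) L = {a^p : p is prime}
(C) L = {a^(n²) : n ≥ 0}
(A) {ab}*

(A) L = {ab}* is regular.

This can be recognized by a finite automaton (DFA/NFA).
Regular expressions like {ab}* define regular languages.

The other choices are not regular:
- {a^(n²) : n ≥ 0}: After pumping, length is no longer a perfect square
- {a^p : p is prime}: After pumping, the length becomes composite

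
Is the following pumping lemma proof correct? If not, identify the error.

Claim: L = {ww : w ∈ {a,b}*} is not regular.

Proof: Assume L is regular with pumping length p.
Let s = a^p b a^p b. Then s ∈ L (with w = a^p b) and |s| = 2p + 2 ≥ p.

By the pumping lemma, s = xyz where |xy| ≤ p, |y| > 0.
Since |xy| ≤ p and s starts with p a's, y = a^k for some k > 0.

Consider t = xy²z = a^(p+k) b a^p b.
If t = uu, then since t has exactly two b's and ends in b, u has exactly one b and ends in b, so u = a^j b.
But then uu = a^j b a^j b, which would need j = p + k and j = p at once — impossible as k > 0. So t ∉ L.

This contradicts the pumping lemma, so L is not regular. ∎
The proof is correct.

This proof is valid because:
1. s = a^p b a^p b is in L and is chosen in terms of p, so |s| ≥ p holds for every p
2. The decomposition analysis is correct: |xy| ≤ p forces y to lie inside the leading a's
3. The contradiction is valid: the argument shows a^(p+k) b a^p b cannot be split into two equal halves
4. The conclusion follows logically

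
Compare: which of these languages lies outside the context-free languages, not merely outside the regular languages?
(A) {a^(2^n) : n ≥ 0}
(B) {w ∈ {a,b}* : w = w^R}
(A) {a^(2^n) : n ≥ 0}

(A) {a^(2^n) : n ≥ 0} requires the CFL pumping lemma.

- {w ∈ {a,b}* : w = w^R} is context-free (but not regular)
  • Can be shown non-regular with the regular pumping lemma
  • After pumping, the string is no longer symmetric

- {a^(2^n) : n ≥ 0} is NOT context-free
  • Requires the CFL pumping lemma to prove
  • Gaps between powers of 2 grow exponentially

The CFL pumping lemma is "stronger" in that it can prove non-membership
in the larger class of context-free languages.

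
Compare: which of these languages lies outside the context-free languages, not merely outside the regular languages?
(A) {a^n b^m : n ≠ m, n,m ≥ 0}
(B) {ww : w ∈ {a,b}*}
(B) {ww : w ∈ {a,b}*}

(B) {ww : w ∈ {a,b}*} requires the CFL pumping lemma.

- {a^n b^m : n ≠ m, n,m ≥ 0} is context-free (but not regular)
  • Can be shown non-regular with the regular pumping lemma
  • After pumping a's, we can make n = m

- {ww : w ∈ {a,b}*} is NOT context-free
  • Requires the CFL pumping lemma to prove
  • Even a PDA cannot compare two arbitrary halves symbol by symbol; CFL pumping on a^p b^p a^p b^p fails

The CFL pumping lemma is "stronger" in that it can prove non-membership
in the larger class of context-free languages.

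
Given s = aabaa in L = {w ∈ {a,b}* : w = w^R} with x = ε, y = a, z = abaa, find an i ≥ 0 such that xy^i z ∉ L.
i = 2

xy²z = ε · aa · abaa = aaabaa; aaabaa reversed is aabaaa ≠ aaabaa, so it is not a palindrome and is not in L.
(Other choices also work, e.g. i = 0, 3; only i = 1 is guaranteed to stay in L since xy¹z = s.)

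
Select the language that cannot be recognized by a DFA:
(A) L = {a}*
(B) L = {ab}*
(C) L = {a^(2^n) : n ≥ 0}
(C) {a^(2^n) : n ≥ 0}

(C) L = {a^(2^n) : n ≥ 0} is NOT regular.

The pumping lemma can be used to prove this:
After pumping, length is no longer a power of 2

The other languages are regular because they can be recognized by finite automata.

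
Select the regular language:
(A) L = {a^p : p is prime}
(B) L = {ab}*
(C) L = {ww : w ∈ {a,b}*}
(B) {ab}*

(B) L = {ab}* is regular.

This can be recognized by a finite automaton (DFA/NFA).
Regular expressions like {ab}* define regular languages.

The other choices are not regular:
- {a^p : p is prime}: After pumping, the length becomes composite
- {ww : w ∈ {a,b}*}: After pumping, the two halves no longer match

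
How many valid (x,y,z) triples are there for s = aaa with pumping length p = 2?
3

For s = 'aaa' with pumping length p = 2:

Constraints: |xy| ≤ 2, |y| > 0

Valid decompositions (|xy| ≤ p, |y| ≥ 1):
  • x='', y='a', z='aa'
  • x='a', y='a', z='a'
  • x='', y='aa', z='a'

Total count: 3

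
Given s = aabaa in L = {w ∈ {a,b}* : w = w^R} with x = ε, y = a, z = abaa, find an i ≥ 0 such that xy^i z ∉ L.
i = 2

xy²z = ε · aa · abaa = aaabaa; aaabaa reversed is aabaaa ≠ aaabaa, so it is not a palindrome and is not in L.
(Other choices also work, e.g. i = 0, 3; only i = 1 is guaranteed to stay in L since xy¹z = s.)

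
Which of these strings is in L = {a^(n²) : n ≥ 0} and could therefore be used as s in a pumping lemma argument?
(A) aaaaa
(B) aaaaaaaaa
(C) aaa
(B) aaaaaaaaa

The pumping lemma is applied to a string s that lies in L, so first check membership of each option:
- (A) aaaaa has length 5, strictly between 2² = 4 and 3² = 9, so it is not in L ✗
- (B) aaaaaaaaa has length 9 = 3², a perfect square, so it is in L ✓
- (C) aaa has length 3, strictly between 1² = 1 and 2² = 4, so it is not in L ✗

Only (B) aaaaaaaaa is in L, so it is the only candidate that could play the role of s.
(In a complete proof one picks s in terms of the pumping length p so that |s| ≥ p is guaranteed; a fixed string like aaaaaaaaa illustrates the shape of such an s.)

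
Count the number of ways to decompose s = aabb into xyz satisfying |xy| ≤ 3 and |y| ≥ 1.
6

For s = 'aabb' with pumping length p = 3:

Constraints: |xy| ≤ 3, |y| > 0

Valid decompositions (|xy| ≤ p, |y| ≥ 1):
  • x='', y='a', z='abb'
  • x='a', y='a', z='bb'
  • x='', y='aa', z='bb'
  • x='aa', y='b', z='b'
  • x='a', y='ab', z='b'
  • x='', y='aab', z='b'

Total count: 6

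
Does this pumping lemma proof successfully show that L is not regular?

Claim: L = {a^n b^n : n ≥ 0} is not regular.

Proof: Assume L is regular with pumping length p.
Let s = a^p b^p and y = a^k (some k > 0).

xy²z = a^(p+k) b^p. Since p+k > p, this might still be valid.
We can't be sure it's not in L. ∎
The proof is INCORRECT.

Error: The conclusion is wrong.
xy²z = a^(p+k) b^p is definitely NOT in L because the number of a's (p+k) ≠ number of b's (p).
The proof incorrectly doubts what is actually a valid contradiction.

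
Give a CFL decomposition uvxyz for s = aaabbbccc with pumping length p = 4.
u='aa', v='a', x='bb', y='b', z='ccc'

For s = aaabbbccc with pumping length p = 4:

One valid decomposition:
- u = 'aa'
- v = 'a'
- x = 'bb'
- y = 'b'
- z = 'ccc'

Verification:
- uvxyz = 'aa' + 'a' + 'bb' + 'b' + 'ccc' = aaabbbccc ✓
- |vxy| = |'abbb'| = 4 ≤ 4 ✓
- |vy| = |'ab'| = 2 > 0 ✓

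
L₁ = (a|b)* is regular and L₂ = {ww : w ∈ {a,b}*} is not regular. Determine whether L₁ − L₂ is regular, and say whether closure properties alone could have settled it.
No — L₁ − L₂ is not regular.

L₁ − L₂ is the complement of {ww} within {a,b}*. If it were regular, its complement {ww} would be regular as well (regular languages are closed under complement) — contradiction. So L₁ − L₂ is not regular.

Note that the bare facts "L₁ regular, L₂ non-regular" do not settle the question by themselves: the closure of regular languages under ∪, ∩, complement and difference applies only when BOTH operands are regular. With a non-regular operand the result can come out regular or non-regular depending on the specific languages, so one has to work out L₁ − L₂ for this particular pair, as above.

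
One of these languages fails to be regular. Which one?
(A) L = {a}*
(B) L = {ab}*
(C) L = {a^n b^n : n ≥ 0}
(C) {a^n b^n : n ≥ 0}

(C) L = {a^n b^n : n ≥ 0} is NOT regular.

The pumping lemma can be used to prove this:
After pumping, the number of a's and b's become unequal

The other languages are regular because they can be recognized by finite automata.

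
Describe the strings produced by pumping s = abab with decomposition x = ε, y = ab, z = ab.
{xy^i z : i ≥ 0} = {(ab)^(i+1) : i ≥ 0} = {ab, abab, ababab, ...}

With x = ε, y = ab, z = ab: Pumping 'ab' gives strings of alternating a's and b's.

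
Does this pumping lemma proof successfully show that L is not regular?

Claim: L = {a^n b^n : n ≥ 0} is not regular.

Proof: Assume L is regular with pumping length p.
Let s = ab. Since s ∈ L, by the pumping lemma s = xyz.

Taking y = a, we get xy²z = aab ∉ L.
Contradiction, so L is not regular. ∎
The proof is INCORRECT.

Error: The string s = ab may be shorter than p.
The pumping lemma only applies to strings with |s| ≥ p, and p is not under our control.
We must choose s in terms of p, e.g. s = a^p b^p, to ensure |s| ≥ p.
(The proof also fixes one particular y; a valid argument must handle every decomposition with |xy| ≤ p and |y| ≥ 1 — for s = a^p b^p this forces y = a^k, and then xy²z = a^(p+k) b^p ∉ L.)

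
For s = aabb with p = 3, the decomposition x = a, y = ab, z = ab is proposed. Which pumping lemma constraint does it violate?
Violated: xyz = s

The decomposition x = a, y = ab, z = ab for s = aabb with p = 3
violates the constraint: xyz = s

xyz = 'a' + 'ab' + 'ab' = 'aabab' ≠ 'aabb' = s. The decomposition doesn't reconstruct s.

Pumping lemma constraints:
1. xyz = s (decomposition is valid)
2. |xy| ≤ p
3. |y| > 0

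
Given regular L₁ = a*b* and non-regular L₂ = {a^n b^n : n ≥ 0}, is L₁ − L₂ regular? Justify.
No — L₁ − L₂ is not regular.

a*b* − {a^n b^n} = {a^n b^m : n ≠ m}. If this were regular, then its complement intersected with a*b*, namely {a^n b^n : n ≥ 0}, would be regular too (closure under complement and intersection) — contradiction. So L₁ − L₂ is not regular.

Note that the bare facts "L₁ regular, L₂ non-regular" do not settle the question by themselves: the closure of regular languages under ∪, ∩, complement and difference applies only when BOTH operands are regular. With a non-regular operand the result can come out regular or non-regular depending on the specific languages, so one has to work out L₁ − L₂ for this particular pair, as above.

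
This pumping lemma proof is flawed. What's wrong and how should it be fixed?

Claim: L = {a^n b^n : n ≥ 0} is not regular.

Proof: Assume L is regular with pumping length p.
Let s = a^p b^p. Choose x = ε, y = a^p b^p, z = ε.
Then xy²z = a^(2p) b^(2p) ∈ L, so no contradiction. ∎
Error: The decomposition violates |xy| ≤ p. With y = a^p b^p, |xy| = |y| = 2p > p. (The proof also miscomputes xy²z, which would be a^p b^p a^p b^p rather than a^(2p) b^(2p), and it wrongly treats one harmless decomposition as settling the matter — the prover does not get to choose the decomposition.)

Correction: The pumping lemma requires |xy| ≤ p, and the argument must handle every decomposition satisfying |xy| ≤ p, |y| ≥ 1. Since s starts with p a's, any such y consists only of a's, say y = a^k with k ≥ 1. Then xy²z = a^(p+k) b^p has unequal numbers of a's and b's, so xy²z ∉ L — the required contradiction.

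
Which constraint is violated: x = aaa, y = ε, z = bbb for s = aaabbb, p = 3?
Violated: |y| > 0

The decomposition x = aaa, y = ε, z = bbb for s = aaabbb with p = 3
violates the constraint: |y| > 0

|y| = 0, but the pumping lemma requires |y| > 0 (y must be non-empty).

Pumping lemma constraints:
1. xyz = s (decomposition is valid)
2. |xy| ≤ p
3. |y| > 0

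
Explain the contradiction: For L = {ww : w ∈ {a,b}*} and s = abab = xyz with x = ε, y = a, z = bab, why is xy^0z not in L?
xy⁰z = bab ∉ L

Pumping with i = 0 replaces y = a by y⁰ = ε:
- Original: s = xyz = abab; abab splits into halves ab · ab, which are equal, so it is in L (w = ab)
- Pumped: xy⁰z = ε · ε · bab = bab
- bab has odd length 3, so it cannot be written as ww and is not in L

The pumping lemma would require xy⁰z ∈ L, so this decomposition yields a contradiction.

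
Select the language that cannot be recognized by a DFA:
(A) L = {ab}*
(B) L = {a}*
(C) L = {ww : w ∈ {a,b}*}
(C) {ww : w ∈ {a,b}*}

(C) L = {ww : w ∈ {a,b}*} is NOT regular.

The pumping lemma can be used to prove this:
After pumping, the two halves no longer match

The other languages are regular because they can be recognized by finite automata.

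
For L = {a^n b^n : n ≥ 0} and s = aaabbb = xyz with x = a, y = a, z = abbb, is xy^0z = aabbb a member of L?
No

xy⁰z = a · ε · abbb = aabbb.
aabbb has 2 a's and 3 b's; 2 ≠ 3, so it is not in L.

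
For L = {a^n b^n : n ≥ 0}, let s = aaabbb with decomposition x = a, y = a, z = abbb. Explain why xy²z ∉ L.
xy²z = aaaabbb ∉ L

Pumping with i = 2 replaces y = a by y² = aa:
- Original: s = xyz = aaabbb; aaabbb = a^3 b^3 has equal counts (3 = 3), so it is in L
- Pumped: xy²z = a · aa · abbb = aaaabbb
- aaaabbb has 4 a's and 3 b's; 4 ≠ 3, so it is not in L

The pumping lemma would require xy²z ∈ L, so this decomposition yields a contradiction.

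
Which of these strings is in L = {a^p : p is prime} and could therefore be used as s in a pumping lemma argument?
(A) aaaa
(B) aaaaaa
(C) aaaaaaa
(C) aaaaaaa

The pumping lemma is applied to a string s that lies in L, so first check membership of each option:
- (A) aaaa has length 4 = 2 × 2, which is not prime, so it is not in L ✗
- (B) aaaaaa has length 6 = 2 × 3, which is not prime, so it is not in L ✗
- (C) aaaaaaa has length 7, which is prime, so it is in L ✓

Only (C) aaaaaaa is in L, so it is the only candidate that could play the role of s.
(In a complete proof one picks s in terms of the pumping length p so that |s| ≥ p is guaranteed; a fixed string like aaaaaaa illustrates the shape of such an s.)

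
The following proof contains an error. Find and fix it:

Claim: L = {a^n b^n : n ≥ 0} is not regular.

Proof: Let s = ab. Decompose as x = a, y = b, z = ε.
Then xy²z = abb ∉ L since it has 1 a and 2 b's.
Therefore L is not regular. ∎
Error: The string s = ab might be shorter than the pumping length p.

Correction: Choose s = a^p b^p to ensure |s| ≥ p. Also, the decomposition is wrong: with |xy| ≤ p, y cannot include b's when s starts with p a's.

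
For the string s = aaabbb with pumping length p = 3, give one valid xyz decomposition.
x = '', y = 'aaa', z = 'bbb'

For s = aaabbb and p = 3, one valid decomposition is:
- x = '' (length 0)
- y = 'aaa' (length 3)
- z = 'bbb' (length 3)

Verification:
- xyz = '' + 'aaa' + 'bbb' = aaabbb ✓
- |xy| = 3 ≤ 3 ✓
- |y| = 3 > 0 ✓

All pumping lemma constraints are satisfied.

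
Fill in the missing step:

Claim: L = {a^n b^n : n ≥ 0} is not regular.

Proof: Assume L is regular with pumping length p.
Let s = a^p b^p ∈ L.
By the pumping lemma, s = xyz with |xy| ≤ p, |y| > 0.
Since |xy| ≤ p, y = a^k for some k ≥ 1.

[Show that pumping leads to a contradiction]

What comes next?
Consider xy²z = a^(p+k) b^p.

Since k ≥ 1, we have p + k > p.
So xy²z has more a's than b's: (p+k) a's vs p b's.
This means xy²z ∉ L because a^n b^n requires equal counts.

This contradicts the pumping lemma which states xy²z ∈ L.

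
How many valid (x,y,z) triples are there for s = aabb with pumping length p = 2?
3

For s = 'aabb' with pumping length p = 2:

Constraints: |xy| ≤ 2, |y| > 0

Valid decompositions (|xy| ≤ p, |y| ≥ 1):
  • x='', y='a', z='abb'
  • x='a', y='a', z='bb'
  • x='', y='aa', z='bb'

Total count: 3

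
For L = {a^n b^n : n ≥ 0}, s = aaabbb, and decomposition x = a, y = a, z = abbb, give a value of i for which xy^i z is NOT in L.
i = 3

xy³z = a · aaa · abbb = aaaaabbb; aaaaabbb has 5 a's and 3 b's; 5 ≠ 3, so it is not in L.
(Other choices also work, e.g. i = 0, 2; only i = 1 is guaranteed to stay in L since xy¹z = s.)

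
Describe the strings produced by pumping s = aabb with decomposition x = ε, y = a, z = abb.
{xy^i z : i ≥ 0} = {a^(i+1) b^2 : i ≥ 0} = {abb, aabb, aaabb, ...}

With x = ε, y = a, z = abb: Starting with aabb and pumping the first 'a' (z = abb keeps the second 'a'), we get strings with i+1 a's followed by 2 b's for i = 0, 1, 2, ...; note bb is not produced because z always contributes one a.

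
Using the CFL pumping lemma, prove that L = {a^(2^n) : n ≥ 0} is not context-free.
Assume for contradiction that L is context-free, and let p ≥ 1 be the pumping length given by the pumping lemma for CFLs.
Choose s = a^(2^p). Then s ∈ L and |s| = 2^p ≥ p.
By the CFL pumping lemma, s = uvxyz for some u, v, x, y, z with |vxy| ≤ p, |vy| ≥ 1, and uv^i xy^i z ∈ L for every i ≥ 0.
All symbols are a's, so only lengths matter: let k = |vy|, with 1 ≤ k ≤ |vxy| ≤ p < 2^p.

Take i = 2: |uv²xy²z| = 2^p + k, and 2^p < 2^p + k < 2^p + 2^p = 2^(p+1).
So the length lies strictly between consecutive powers of two and is not a power of 2; uv²xy²z ∉ L.

This contradicts the CFL pumping lemma, which requires uv^i xy^i z ∈ L for all i ≥ 0.
Hence L = {a^(2^n) : n ≥ 0} is not context-free. ∎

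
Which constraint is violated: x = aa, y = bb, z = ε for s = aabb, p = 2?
Violated: |xy| ≤ p

The decomposition x = aa, y = bb, z = ε for s = aabb with p = 2
violates the constraint: |xy| ≤ p

|xy| = |aabb| = 4 > 2 = p. The decomposition puts too many characters in xy.

Pumping lemma constraints:
1. xyz = s (decomposition is valid)
2. |xy| ≤ p
3. |y| > 0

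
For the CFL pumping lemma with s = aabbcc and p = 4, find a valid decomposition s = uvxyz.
u='a', v='a', x='bb', y='c', z='c'

For s = aabbcc with pumping length p = 4:

One valid decomposition:
- u = 'a'
- v = 'a'
- x = 'bb'
- y = 'c'
- z = 'c'

Verification:
- uvxyz = 'a' + 'a' + 'bb' + 'c' + 'c' = aabbcc ✓
- |vxy| = |'abbc'| = 4 ≤ 4 ✓
- |vy| = |'ac'| = 2 > 0 ✓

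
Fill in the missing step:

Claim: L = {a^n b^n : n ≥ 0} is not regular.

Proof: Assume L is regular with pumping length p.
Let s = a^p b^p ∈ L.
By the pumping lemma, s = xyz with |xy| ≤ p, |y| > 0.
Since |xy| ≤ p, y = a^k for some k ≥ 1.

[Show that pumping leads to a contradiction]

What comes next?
Consider xy²z = a^(p+k) b^p.

Since k ≥ 1, we have p + k > p.
So xy²z has more a's than b's: (p+k) a's vs p b's.
This means xy²z ∉ L because a^n b^n requires equal counts.

This contradicts the pumping lemma which states xy²z ∈ L.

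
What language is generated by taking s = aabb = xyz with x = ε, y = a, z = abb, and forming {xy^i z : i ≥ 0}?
{xy^i z : i ≥ 0} = {a^(i+1) b^2 : i ≥ 0} = {abb, aabb, aaabb, ...}

With x = ε, y = a, z = abb: Starting with aabb and pumping the first 'a' (z = abb keeps the second 'a'), we get strings with i+1 a's followed by 2 b's for i = 0, 1, 2, ...; note bb is not produced because z always contributes one a.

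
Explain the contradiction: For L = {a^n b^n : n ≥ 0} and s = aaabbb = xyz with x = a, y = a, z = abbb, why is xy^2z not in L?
xy²z = aaaabbb ∉ L

Pumping with i = 2 replaces y = a by y² = aa:
- Original: s = xyz = aaabbb; aaabbb = a^3 b^3 has equal counts (3 = 3), so it is in L
- Pumped: xy²z = a · aa · abbb = aaaabbb
- aaaabbb has 4 a's and 3 b's; 4 ≠ 3, so it is not in L

The pumping lemma would require xy²z ∈ L, so this decomposition yields a contradiction.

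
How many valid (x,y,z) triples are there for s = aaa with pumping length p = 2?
3

For s = 'aaa' with pumping length p = 2:

Constraints: |xy| ≤ 2, |y| > 0

Valid decompositions (|xy| ≤ p, |y| ≥ 1):
  • x='', y='a', z='aa'
  • x='a', y='a', z='a'
  • x='', y='aa', z='a'

Total count: 3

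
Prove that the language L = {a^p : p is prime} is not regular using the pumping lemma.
Assume for contradiction that L is regular, and let p ≥ 1 be the pumping length given by the pumping lemma.
Choose a prime q with q ≥ p (one exists because there are infinitely many primes) and let s = a^q. Then s ∈ L and |s| = q ≥ p.
By the pumping lemma, s = xyz for some x, y, z with |xy| ≤ p, |y| ≥ 1, and xy^i z ∈ L for every i ≥ 0.
Here y = a^k for some k with 1 ≤ k ≤ p, and xy^i z = a^(q + (i − 1)k) for every i ≥ 0.

Take i = q + 1: |xy^(q+1) z| = q + qk = q(k + 1).
Both factors satisfy q ≥ 2 and k + 1 ≥ 2, so q(k + 1) is composite, and xy^(q+1) z ∉ L.

This contradicts the pumping lemma, which requires xy^i z ∈ L for all i ≥ 0.
Hence L = {a^p : p is prime} is not regular. ∎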